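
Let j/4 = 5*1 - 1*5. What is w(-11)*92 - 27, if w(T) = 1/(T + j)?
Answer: -389/11 ≈ -35.364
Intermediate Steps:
j = 0 (j = 4*(5*1 - 1*5) = 4*(5 - 5) = 4*0 = 0)
w(T) = 1/T (w(T) = 1/(T + 0) = 1/T)
w(-11)*92 - 27 = 92/(-11) - 27 = -1/11*92 - 27 = -92/11 - 27 = -389/11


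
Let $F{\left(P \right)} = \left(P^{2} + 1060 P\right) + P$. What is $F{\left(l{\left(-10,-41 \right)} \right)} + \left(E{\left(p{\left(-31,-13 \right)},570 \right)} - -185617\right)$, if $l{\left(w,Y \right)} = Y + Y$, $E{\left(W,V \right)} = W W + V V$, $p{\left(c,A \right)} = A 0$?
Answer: $430239$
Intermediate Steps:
$p{\left(c,A \right)} = 0$
$E{\left(W,V \right)} = V^{2} + W^{2}$ ($E{\left(W,V \right)} = W^{2} + V^{2} = V^{2} + W^{2}$)
$l{\left(w,Y \right)} = 2 Y$
$F{\left(P \right)} = P^{2} + 1061 P$
$F{\left(l{\left(-10,-41 \right)} \right)} + \left(E{\left(p{\left(-31,-13 \right)},570 \right)} - -185617\right) = 2 \left(-41\right) \left(1061 + 2 \left(-41\right)\right) + \left(\left(570^{2} + 0^{2}\right) - -185617\right) = - 82 \left(1061 - 82\right) + \left(\left(324900 + 0\right) + 185617\right) = \left(-82\right) 979 + \left(324900 + 185617\right) = -80278 + 510517 = 430239$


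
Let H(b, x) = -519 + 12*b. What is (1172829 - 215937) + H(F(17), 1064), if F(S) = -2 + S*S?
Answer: 959817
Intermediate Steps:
F(S) = -2 + S**2
(1172829 - 215937) + H(F(17), 1064) = (1172829 - 215937) + (-519 + 12*(-2 + 17**2)) = 956892 + (-519 + 12*(-2 + 289)) = 956892 + (-519 + 12*287) = 956892 + (-519 + 3444) = 956892 + 2925 = 959817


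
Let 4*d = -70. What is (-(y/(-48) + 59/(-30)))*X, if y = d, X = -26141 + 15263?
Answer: -1394197/80 ≈ -17427.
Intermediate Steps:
X = -10878
d = -35/2 (d = (¼)*(-70) = -35/2 ≈ -17.500)
y = -35/2 ≈ -17.500
(-(y/(-48) + 59/(-30)))*X = -(-35/2/(-48) + 59/(-30))*(-10878) = -(-35/2*(-1/48) + 59*(-1/30))*(-10878) = -(35/96 - 59/30)*(-10878) = -1*(-769/480)*(-10878) = (769/480)*(-10878) = -1394197/80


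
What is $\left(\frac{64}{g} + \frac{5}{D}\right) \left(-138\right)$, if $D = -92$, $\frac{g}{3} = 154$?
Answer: $- \frac{1789}{154} \approx -11.617$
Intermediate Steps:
$g = 462$ ($g = 3 \cdot 154 = 462$)
$\left(\frac{64}{g} + \frac{5}{D}\right) \left(-138\right) = \left(\frac{64}{462} + \frac{5}{-92}\right) \left(-138\right) = \left(64 \cdot \frac{1}{462} + 5 \left(- \frac{1}{92}\right)\right) \left(-138\right) = \left(\frac{32}{231} - \frac{5}{92}\right) \left(-138\right) = \frac{1789}{21252} \left(-138\right) = - \frac{1789}{154}$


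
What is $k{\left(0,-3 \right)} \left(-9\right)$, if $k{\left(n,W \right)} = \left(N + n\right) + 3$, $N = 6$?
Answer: $-81$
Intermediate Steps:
$k{\left(n,W \right)} = 9 + n$ ($k{\left(n,W \right)} = \left(6 + n\right) + 3 = 9 + n$)
$k{\left(0,-3 \right)} \left(-9\right) = \left(9 + 0\right) \left(-9\right) = 9 \left(-9\right) = -81$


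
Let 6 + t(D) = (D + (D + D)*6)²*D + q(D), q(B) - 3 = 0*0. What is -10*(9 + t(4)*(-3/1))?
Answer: 324300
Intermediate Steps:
q(B) = 3 (q(B) = 3 + 0*0 = 3 + 0 = 3)
t(D) = -3 + 169*D³ (t(D) = -6 + ((D + (D + D)*6)²*D + 3) = -6 + ((D + (2*D)*6)²*D + 3) = -6 + ((D + 12*D)²*D + 3) = -6 + ((13*D)²*D + 3) = -6 + ((169*D²)*D + 3) = -6 + (169*D³ + 3) = -6 + (3 + 169*D³) = -3 + 169*D³)
-10*(9 + t(4)*(-3/1)) = -10*(9 + (-3 + 169*4³)*(-3/1)) = -10*(9 + (-3 + 169*64)*(-3*1)) = -10*(9 + (-3 + 10816)*(-3)) = -10*(9 + 10813*(-3)) = -10*(9 - 32439) = -10*(-32430) = 324300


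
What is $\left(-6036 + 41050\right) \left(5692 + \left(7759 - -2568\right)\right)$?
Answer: $560889266$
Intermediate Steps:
$\left(-6036 + 41050\right) \left(5692 + \left(7759 - -2568\right)\right) = 35014 \left(5692 + \left(7759 + 2568\right)\right) = 35014 \left(5692 + 10327\right) = 35014 \cdot 16019 = 560889266$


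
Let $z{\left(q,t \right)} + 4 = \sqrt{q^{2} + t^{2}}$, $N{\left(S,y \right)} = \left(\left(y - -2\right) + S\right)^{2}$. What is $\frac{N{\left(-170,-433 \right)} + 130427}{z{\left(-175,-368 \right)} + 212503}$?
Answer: $\frac{26117614593}{11288914738} - \frac{122907 \sqrt{166049}}{11288914738} \approx 2.3091$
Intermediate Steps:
$N{\left(S,y \right)} = \left(2 + S + y\right)^{2}$ ($N{\left(S,y \right)} = \left(\left(y + 2\right) + S\right)^{2} = \left(\left(2 + y\right) + S\right)^{2} = \left(2 + S + y\right)^{2}$)
$z{\left(q,t \right)} = -4 + \sqrt{q^{2} + t^{2}}$
$\frac{N{\left(-170,-433 \right)} + 130427}{z{\left(-175,-368 \right)} + 212503} = \frac{\left(2 - 170 - 433\right)^{2} + 130427}{\left(-4 + \sqrt{\left(-175\right)^{2} + \left(-368\right)^{2}}\right) + 212503} = \frac{\left(-601\right)^{2} + 130427}{\left(-4 + \sqrt{30625 + 135424}\right) + 212503} = \frac{361201 + 130427}{\left(-4 + \sqrt{166049}\right) + 212503} = \frac{491628}{212499 + \sqrt{166049}}$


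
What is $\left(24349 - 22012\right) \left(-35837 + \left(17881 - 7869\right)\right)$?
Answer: $-60353025$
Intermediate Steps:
$\left(24349 - 22012\right) \left(-35837 + \left(17881 - 7869\right)\right) = 2337 \left(-35837 + \left(17881 - 7869\right)\right) = 2337 \left(-35837 + 10012\right) = 2337 \left(-25825\right) = -60353025$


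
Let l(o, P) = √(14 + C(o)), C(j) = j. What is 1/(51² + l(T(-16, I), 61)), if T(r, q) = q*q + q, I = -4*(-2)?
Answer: 2601/6765115 - √86/6765115 ≈ 0.00038310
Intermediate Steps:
I = 8
T(r, q) = q + q² (T(r, q) = q² + q = q + q²)
l(o, P) = √(14 + o)
1/(51² + l(T(-16, I), 61)) = 1/(51² + √(14 + 8*(1 + 8))) = 1/(2601 + √(14 + 8*9)) = 1/(2601 + √(14 + 72)) = 1/(2601 + √86)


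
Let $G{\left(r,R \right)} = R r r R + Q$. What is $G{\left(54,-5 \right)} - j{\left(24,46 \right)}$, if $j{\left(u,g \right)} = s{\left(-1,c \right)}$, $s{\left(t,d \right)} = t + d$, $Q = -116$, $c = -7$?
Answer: $72792$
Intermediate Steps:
$G{\left(r,R \right)} = -116 + R^{2} r^{2}$ ($G{\left(r,R \right)} = R r r R - 116 = R r^{2} R - 116 = R^{2} r^{2} - 116 = -116 + R^{2} r^{2}$)
$s{\left(t,d \right)} = d + t$
$j{\left(u,g \right)} = -8$ ($j{\left(u,g \right)} = -7 - 1 = -8$)
$G{\left(54,-5 \right)} - j{\left(24,46 \right)} = \left(-116 + \left(-5\right)^{2} \cdot 54^{2}\right) - -8 = \left(-116 + 25 \cdot 2916\right) + 8 = \left(-116 + 72900\right) + 8 = 72784 + 8 = 72792$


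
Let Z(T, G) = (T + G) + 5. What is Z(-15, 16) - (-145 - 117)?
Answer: 268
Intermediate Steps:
Z(T, G) = 5 + G + T (Z(T, G) = (G + T) + 5 = 5 + G + T)
Z(-15, 16) - (-145 - 117) = (5 + 16 - 15) - (-145 - 117) = 6 - 1*(-262) = 6 + 262 = 268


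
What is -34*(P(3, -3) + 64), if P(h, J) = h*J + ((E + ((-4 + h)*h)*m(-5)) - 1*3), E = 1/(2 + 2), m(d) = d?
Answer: -4573/2 ≈ -2286.5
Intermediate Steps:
E = ¼ (E = 1/4 = ¼ ≈ 0.25000)
P(h, J) = -11/4 + J*h - 5*h*(-4 + h) (P(h, J) = h*J + ((¼ + ((-4 + h)*h)*(-5)) - 1*3) = J*h + ((¼ + (h*(-4 + h))*(-5)) - 3) = J*h + ((¼ - 5*h*(-4 + h)) - 3) = J*h + (-11/4 - 5*h*(-4 + h)) = -11/4 + J*h - 5*h*(-4 + h))
-34*(P(3, -3) + 64) = -34*((-11/4 - 5*3² + 20*3 - 3*3) + 64) = -34*((-11/4 - 5*9 + 60 - 9) + 64) = -34*((-11/4 - 45 + 60 - 9) + 64) = -34*(13/4 + 64) = -34*269/4 = -4573/2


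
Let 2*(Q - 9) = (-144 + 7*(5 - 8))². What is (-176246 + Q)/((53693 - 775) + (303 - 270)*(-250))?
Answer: -325249/89336 ≈ -3.6407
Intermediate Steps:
Q = 27243/2 (Q = 9 + (-144 + 7*(5 - 8))²/2 = 9 + (-144 + 7*(-3))²/2 = 9 + (-144 - 21)²/2 = 9 + (½)*(-165)² = 9 + (½)*27225 = 9 + 27225/2 = 27243/2 ≈ 13622.)
(-176246 + Q)/((53693 - 775) + (303 - 270)*(-250)) = (-176246 + 27243/2)/((53693 - 775) + (303 - 270)*(-250)) = -325249/(2*(52918 + 33*(-250))) = -325249/(2*(52918 - 8250)) = -325249/2/44668 = -325249/2*1/44668 = -325249/89336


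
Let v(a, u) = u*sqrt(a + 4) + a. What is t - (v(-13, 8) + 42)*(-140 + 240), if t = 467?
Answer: -2433 - 2400*I ≈ -2433.0 - 2400.0*I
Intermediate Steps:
v(a, u) = a + u*sqrt(4 + a) (v(a, u) = u*sqrt(4 + a) + a = a + u*sqrt(4 + a))
t - (v(-13, 8) + 42)*(-140 + 240) = 467 - ((-13 + 8*sqrt(4 - 13)) + 42)*(-140 + 240) = 467 - ((-13 + 8*sqrt(-9)) + 42)*100 = 467 - ((-13 + 8*(3*I)) + 42)*100 = 467 - ((-13 + 24*I) + 42)*100 = 467 - (29 + 24*I)*100 = 467 - (2900 + 2400*I) = 467 + (-2900 - 2400*I) = -2433 - 2400*I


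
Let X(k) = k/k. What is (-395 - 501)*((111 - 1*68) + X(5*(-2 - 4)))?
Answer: -39424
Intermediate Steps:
X(k) = 1
(-395 - 501)*((111 - 1*68) + X(5*(-2 - 4))) = (-395 - 501)*((111 - 1*68) + 1) = -896*((111 - 68) + 1) = -896*(43 + 1) = -896*44 = -39424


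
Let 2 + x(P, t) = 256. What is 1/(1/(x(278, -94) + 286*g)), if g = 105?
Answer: 30284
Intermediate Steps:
x(P, t) = 254 (x(P, t) = -2 + 256 = 254)
1/(1/(x(278, -94) + 286*g)) = 1/(1/(254 + 286*105)) = 1/(1/(254 + 30030)) = 1/(1/30284) = 30284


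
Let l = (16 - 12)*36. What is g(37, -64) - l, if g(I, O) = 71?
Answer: -73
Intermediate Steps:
l = 144 (l = 4*36 = 144)
g(37, -64) - l = 71 - 1*144 = 71 - 144 = -73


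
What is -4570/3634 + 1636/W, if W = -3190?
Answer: -5130881/2898115 ≈ -1.7704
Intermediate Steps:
-4570/3634 + 1636/W = -4570/3634 + 1636/(-3190) = -4570*1/3634 + 1636*(-1/3190) = -2285/1817 - 818/1595 = -5130881/2898115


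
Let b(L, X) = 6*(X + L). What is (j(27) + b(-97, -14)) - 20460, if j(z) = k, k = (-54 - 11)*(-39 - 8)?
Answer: -18071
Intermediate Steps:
k = 3055 (k = -65*(-47) = 3055)
j(z) = 3055
b(L, X) = 6*L + 6*X (b(L, X) = 6*(L + X) = 6*L + 6*X)
(j(27) + b(-97, -14)) - 20460 = (3055 + (6*(-97) + 6*(-14))) - 20460 = (3055 + (-582 - 84)) - 20460 = (3055 - 666) - 20460 = 2389 - 20460 = -18071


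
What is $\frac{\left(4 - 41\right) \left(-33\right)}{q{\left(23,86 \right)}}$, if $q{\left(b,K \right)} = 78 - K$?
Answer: $- \frac{1221}{8} \approx -152.63$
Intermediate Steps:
$\frac{\left(4 - 41\right) \left(-33\right)}{q{\left(23,86 \right)}} = \frac{\left(4 - 41\right) \left(-33\right)}{78 - 86} = \frac{\left(-37\right) \left(-33\right)}{78 - 86} = \frac{1221}{-8} = 1221 \left(- \frac{1}{8}\right) = - \frac{1221}{8}$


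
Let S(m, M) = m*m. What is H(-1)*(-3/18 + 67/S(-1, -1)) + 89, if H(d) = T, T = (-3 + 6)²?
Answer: 1381/2 ≈ 690.50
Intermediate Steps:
S(m, M) = m²
T = 9 (T = 3² = 9)
H(d) = 9
H(-1)*(-3/18 + 67/S(-1, -1)) + 89 = 9*(-3/18 + 67/((-1)²)) + 89 = 9*(-3*1/18 + 67/1) + 89 = 9*(-⅙ + 67*1) + 89 = 9*(-⅙ + 67) + 89 = 9*(401/6) + 89 = 1203/2 + 89 = 1381/2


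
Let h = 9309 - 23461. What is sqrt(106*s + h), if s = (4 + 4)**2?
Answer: 2*I*sqrt(1842) ≈ 85.837*I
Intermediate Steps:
s = 64 (s = 8**2 = 64)
h = -14152
sqrt(106*s + h) = sqrt(106*64 - 14152) = sqrt(6784 - 14152) = sqrt(-7368) = 2*I*sqrt(1842)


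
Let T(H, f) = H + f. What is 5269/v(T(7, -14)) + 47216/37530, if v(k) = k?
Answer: -98707529/131355 ≈ -751.46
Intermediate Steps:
5269/v(T(7, -14)) + 47216/37530 = 5269/(7 - 14) + 47216/37530 = 5269/(-7) + 47216*(1/37530) = 5269*(-⅐) + 23608/18765 = -5269/7 + 23608/18765 = -98707529/131355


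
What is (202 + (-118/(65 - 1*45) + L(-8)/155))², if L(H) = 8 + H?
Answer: 3845521/100 ≈ 38455.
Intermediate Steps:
(202 + (-118/(65 - 1*45) + L(-8)/155))² = (202 + (-118/(65 - 1*45) + (8 - 8)/155))² = (202 + (-118/(65 - 45) + 0*(1/155)))² = (202 + (-118/20 + 0))² = (202 + (-118*1/20 + 0))² = (202 + (-59/10 + 0))² = (202 - 59/10)² = (1961/10)² = 3845521/100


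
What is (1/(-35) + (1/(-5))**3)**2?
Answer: 1024/765625 ≈ 0.0013375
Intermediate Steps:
(1/(-35) + (1/(-5))**3)**2 = (-1/35 + (-1/5)**3)**2 = (-1/35 - 1/125)**2 = (-32/875)**2 = 1024/765625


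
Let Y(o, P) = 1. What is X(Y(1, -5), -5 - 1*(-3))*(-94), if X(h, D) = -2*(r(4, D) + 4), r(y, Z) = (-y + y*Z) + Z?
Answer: -1880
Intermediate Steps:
r(y, Z) = Z - y + Z*y (r(y, Z) = (-y + Z*y) + Z = Z - y + Z*y)
X(h, D) = -10*D (X(h, D) = -2*((D - 1*4 + D*4) + 4) = -2*((D - 4 + 4*D) + 4) = -2*((-4 + 5*D) + 4) = -10*D)
X(Y(1, -5), -5 - 1*(-3))*(-94) = -10*(-5 - 1*(-3))*(-94) = -10*(-5 + 3)*(-94) = -10*(-2)*(-94) = 20*(-94) = -1880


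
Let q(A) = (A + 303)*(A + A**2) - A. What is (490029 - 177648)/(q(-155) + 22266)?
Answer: 312381/3555181 ≈ 0.087866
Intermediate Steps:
q(A) = -A + (303 + A)*(A + A**2) (q(A) = (303 + A)*(A + A**2) - A = -A + (303 + A)*(A + A**2))
(490029 - 177648)/(q(-155) + 22266) = (490029 - 177648)/(-155*(302 + (-155)**2 + 304*(-155)) + 22266) = 312381/(-155*(302 + 24025 - 47120) + 22266) = 312381/(-155*(-22793) + 22266) = 312381/(3532915 + 22266) = 312381/3555181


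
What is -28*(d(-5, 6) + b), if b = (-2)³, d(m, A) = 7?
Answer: 28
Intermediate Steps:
b = -8
-28*(d(-5, 6) + b) = -28*(7 - 8) = -28*(-1) = 28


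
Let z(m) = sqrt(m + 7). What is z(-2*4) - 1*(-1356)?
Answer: 1356 + I ≈ 1356.0 + 1.0*I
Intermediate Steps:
z(m) = sqrt(7 + m)
z(-2*4) - 1*(-1356) = sqrt(7 - 2*4) - 1*(-1356) = sqrt(7 - 8) + 1356 = sqrt(-1) + 1356 = I + 1356 = 1356 + I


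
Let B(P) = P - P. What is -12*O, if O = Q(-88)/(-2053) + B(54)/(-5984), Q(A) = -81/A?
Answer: 243/45166 ≈ 0.0053802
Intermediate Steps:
B(P) = 0
O = -81/180664 (O = -81/(-88)/(-2053) + 0/(-5984) = -81*(-1/88)*(-1/2053) + 0*(-1/5984) = (81/88)*(-1/2053) + 0 = -81/180664 + 0 = -81/180664 ≈ -0.00044835)
-12*O = -12*(-81/180664) = 243/45166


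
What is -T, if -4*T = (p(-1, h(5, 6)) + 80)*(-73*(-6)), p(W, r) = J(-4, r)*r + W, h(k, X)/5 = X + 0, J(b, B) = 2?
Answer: 30441/2 ≈ 15221.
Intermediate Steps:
h(k, X) = 5*X (h(k, X) = 5*(X + 0) = 5*X)
p(W, r) = W + 2*r (p(W, r) = 2*r + W = W + 2*r)
T = -30441/2 (T = -((-1 + 2*(5*6)) + 80)*(-73*(-6))/4 = -((-1 + 2*30) + 80)*438/4 = -((-1 + 60) + 80)*438/4 = -(59 + 80)*438/4 = -139*438/4 = -¼*60882 = -30441/2 ≈ -15221.)
-T = -1*(-30441/2) = 30441/2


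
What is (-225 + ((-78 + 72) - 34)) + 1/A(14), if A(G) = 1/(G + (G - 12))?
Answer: -249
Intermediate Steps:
A(G) = 1/(-12 + 2*G) (A(G) = 1/(G + (-12 + G)) = 1/(-12 + 2*G))
(-225 + ((-78 + 72) - 34)) + 1/A(14) = (-225 + ((-78 + 72) - 34)) + 1/(1/(2*(-6 + 14))) = (-225 + (-6 - 34)) + 1/((½)/8) = (-225 - 40) + 1/((½)*(⅛)) = -265 + 1/(1/16) = -265 + 16 = -249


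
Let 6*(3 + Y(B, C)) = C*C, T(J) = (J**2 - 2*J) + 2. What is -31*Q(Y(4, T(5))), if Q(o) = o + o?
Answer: -8401/3 ≈ -2800.3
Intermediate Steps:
T(J) = 2 + J**2 - 2*J
Y(B, C) = -3 + C**2/6 (Y(B, C) = -3 + (C*C)/6 = -3 + C**2/6)
Q(o) = 2*o
-31*Q(Y(4, T(5))) = -62*(-3 + (2 + 5**2 - 2*5)**2/6) = -62*(-3 + (2 + 25 - 10)**2/6) = -62*(-3 + (1/6)*17**2) = -62*(-3 + (1/6)*289) = -62*(-3 + 289/6) = -62*271/6 = -31*271/3 = -8401/3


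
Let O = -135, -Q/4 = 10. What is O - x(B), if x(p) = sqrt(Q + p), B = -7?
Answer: -135 - I*sqrt(47) ≈ -135.0 - 6.8557*I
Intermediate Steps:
Q = -40 (Q = -4*10 = -40)
x(p) = sqrt(-40 + p)
O - x(B) = -135 - sqrt(-40 - 7) = -135 - sqrt(-47) = -135 - I*sqrt(47)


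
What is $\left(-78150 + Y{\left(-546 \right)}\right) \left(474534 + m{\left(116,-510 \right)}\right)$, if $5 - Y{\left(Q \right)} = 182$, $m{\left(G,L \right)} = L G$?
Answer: $-32534999298$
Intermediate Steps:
$m{\left(G,L \right)} = G L$
$Y{\left(Q \right)} = -177$ ($Y{\left(Q \right)} = 5 - 182 = -177$)
$\left(-78150 + Y{\left(-546 \right)}\right) \left(474534 + m{\left(116,-510 \right)}\right) = \left(-78150 - 177\right) \left(474534 + 116 \left(-510\right)\right) = - 78327 \left(474534 - 59160\right) = \left(-78327\right) 415374 = -32534999298$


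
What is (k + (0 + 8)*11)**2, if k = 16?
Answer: 10816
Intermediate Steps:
(k + (0 + 8)*11)**2 = (16 + (0 + 8)*11)**2 = (16 + 8*11)**2 = (16 + 88)**2 = 104**2 = 10816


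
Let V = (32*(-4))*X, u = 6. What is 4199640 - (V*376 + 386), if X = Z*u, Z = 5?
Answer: 5643094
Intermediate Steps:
X = 30 (X = 5*6 = 30)
V = -3840 (V = (32*(-4))*30 = -128*30 = -3840)
4199640 - (V*376 + 386) = 4199640 - (-3840*376 + 386) = 4199640 - (-1443840 + 386) = 4199640 - 1*(-1443454) = 4199640 + 1443454 = 5643094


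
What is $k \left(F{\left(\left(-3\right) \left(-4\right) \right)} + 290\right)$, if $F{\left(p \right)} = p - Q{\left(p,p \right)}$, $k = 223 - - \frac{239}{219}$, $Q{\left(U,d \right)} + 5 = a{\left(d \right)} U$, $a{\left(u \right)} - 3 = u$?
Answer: $\frac{6232652}{219} \approx 28460.0$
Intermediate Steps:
$a{\left(u \right)} = 3 + u$
$Q{\left(U,d \right)} = -5 + U \left(3 + d\right)$ ($Q{\left(U,d \right)} = -5 + \left(3 + d\right) U = -5 + U \left(3 + d\right)$)
$k = \frac{49076}{219}$ ($k = 223 - \left(-239\right) \frac{1}{219} = 223 - - \frac{239}{219} = 223 + \frac{239}{219} = \frac{49076}{219} \approx 224.09$)
$F{\left(p \right)} = 5 + p - p \left(3 + p\right)$ ($F{\left(p \right)} = p - \left(-5 + p \left(3 + p\right)\right) = 5 + p - p \left(3 + p\right)$)
$k \left(F{\left(\left(-3\right) \left(-4\right) \right)} + 290\right) = \frac{49076 \left(\left(5 - -12 - \left(-3\right) \left(-4\right) \left(3 - -12\right)\right) + 290\right)}{219} = \frac{49076 \left(\left(5 + 12 - 12 \left(3 + 12\right)\right) + 290\right)}{219} = \frac{49076 \left(\left(5 + 12 - 12 \cdot 15\right) + 290\right)}{219} = \frac{49076 \left(\left(5 + 12 - 180\right) + 290\right)}{219} = \frac{49076 \left(-163 + 290\right)}{219} = \frac{49076}{219} \cdot 127 = \frac{6232652}{219}$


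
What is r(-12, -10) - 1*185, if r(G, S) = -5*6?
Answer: -215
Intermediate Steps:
r(G, S) = -30
r(-12, -10) - 1*185 = -30 - 1*185 = -30 - 185 = -215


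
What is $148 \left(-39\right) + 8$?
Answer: $-5764$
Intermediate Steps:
$148 \left(-39\right) + 8 = -5772 + 8 = -5764$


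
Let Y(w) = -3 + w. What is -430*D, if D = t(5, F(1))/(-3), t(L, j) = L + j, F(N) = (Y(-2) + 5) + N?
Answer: 860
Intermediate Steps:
F(N) = N (F(N) = ((-3 - 2) + 5) + N = (-5 + 5) + N = 0 + N = N)
D = -2 (D = (5 + 1)/(-3) = 6*(-1/3) = -2)
-430*D = -430*(-2) = 860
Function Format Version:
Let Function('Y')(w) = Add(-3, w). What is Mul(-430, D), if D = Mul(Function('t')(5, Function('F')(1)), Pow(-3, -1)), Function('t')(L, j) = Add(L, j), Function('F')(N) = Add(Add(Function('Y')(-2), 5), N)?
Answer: 860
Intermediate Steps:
Function('F')(N) = N (Function('F')(N) = Add(Add(Add(-3, -2), 5), N) = Add(Add(-5, 5), N) = Add(0, N) = N)
D = -2 (D = Mul(Add(5, 1), Pow(-3, -1)) = Mul(6, Rational(-1, 3)) = -2)
Mul(-430, D) = Mul(-430, -2) = 860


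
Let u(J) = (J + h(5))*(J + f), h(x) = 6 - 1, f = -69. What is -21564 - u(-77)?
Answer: -32076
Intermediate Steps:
h(x) = 5
u(J) = (-69 + J)*(5 + J) (u(J) = (J + 5)*(J - 69) = (5 + J)*(-69 + J) = (-69 + J)*(5 + J))
-21564 - u(-77) = -21564 - (-345 + (-77)² - 64*(-77)) = -21564 - (-345 + 5929 + 4928) = -21564 - 1*10512 = -21564 - 10512 = -32076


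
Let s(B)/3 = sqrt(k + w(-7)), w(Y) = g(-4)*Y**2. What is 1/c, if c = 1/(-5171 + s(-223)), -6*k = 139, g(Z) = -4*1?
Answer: -5171 + I*sqrt(7890)/2 ≈ -5171.0 + 44.413*I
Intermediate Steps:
g(Z) = -4
k = -139/6 (k = -1/6*139 = -139/6 ≈ -23.167)
w(Y) = -4*Y**2
s(B) = I*sqrt(7890)/2 (s(B) = 3*sqrt(-139/6 - 4*(-7)**2) = 3*sqrt(-139/6 - 4*49) = 3*sqrt(-139/6 - 196) = 3*sqrt(-1315/6) = 3*(I*sqrt(7890)/6) = I*sqrt(7890)/2)
c = 1/(-5171 + I*sqrt(7890)/2) ≈ -0.00019337 - 1.661e-6*I
1/c = 1/(-10342/53482427 - I*sqrt(7890)/53482427)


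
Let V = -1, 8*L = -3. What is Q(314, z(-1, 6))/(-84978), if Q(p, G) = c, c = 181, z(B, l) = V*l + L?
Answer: -181/84978 ≈ -0.0021300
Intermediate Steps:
L = -3/8 (L = (⅛)*(-3) = -3/8 ≈ -0.37500)
z(B, l) = -3/8 - l (z(B, l) = -l - 3/8 = -3/8 - l)
Q(p, G) = 181
Q(314, z(-1, 6))/(-84978) = 181/(-84978) = 181*(-1/84978) = -181/84978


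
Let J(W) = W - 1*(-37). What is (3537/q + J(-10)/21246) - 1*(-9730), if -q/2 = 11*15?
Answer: 1892878978/194755 ≈ 9719.3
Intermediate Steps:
q = -330 (q = -22*15 = -2*165 = -330)
J(W) = 37 + W (J(W) = W + 37 = 37 + W)
(3537/q + J(-10)/21246) - 1*(-9730) = (3537/(-330) + (37 - 10)/21246) - 1*(-9730) = (3537*(-1/330) + 27*(1/21246)) + 9730 = (-1179/110 + 9/7082) + 9730 = -2087172/194755 + 9730 = 1892878978/194755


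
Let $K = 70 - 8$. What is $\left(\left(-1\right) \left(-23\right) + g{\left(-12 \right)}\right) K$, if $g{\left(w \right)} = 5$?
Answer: $1736$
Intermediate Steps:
$K = 62$ ($K = 70 - 8 = 62$)
$\left(\left(-1\right) \left(-23\right) + g{\left(-12 \right)}\right) K = \left(\left(-1\right) \left(-23\right) + 5\right) 62 = \left(23 + 5\right) 62 = 28 \cdot 62 = 1736$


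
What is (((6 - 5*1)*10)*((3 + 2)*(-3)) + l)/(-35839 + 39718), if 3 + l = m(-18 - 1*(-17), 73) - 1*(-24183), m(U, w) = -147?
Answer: 7961/1293 ≈ 6.1570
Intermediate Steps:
l = 24033 (l = -3 + (-147 - 1*(-24183)) = -3 + (-147 + 24183) = -3 + 24036 = 24033)
(((6 - 5*1)*10)*((3 + 2)*(-3)) + l)/(-35839 + 39718) = (((6 - 5*1)*10)*((3 + 2)*(-3)) + 24033)/(-35839 + 39718) = (((6 - 5)*10)*(5*(-3)) + 24033)/3879 = ((1*10)*(-15) + 24033)*(1/3879) = (10*(-15) + 24033)*(1/3879) = (-150 + 24033)*(1/3879) = 23883*(1/3879) = 7961/1293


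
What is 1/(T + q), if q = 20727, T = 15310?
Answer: 1/36037 ≈ 2.7749e-5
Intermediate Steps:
1/(T + q) = 1/(15310 + 20727) = 1/36037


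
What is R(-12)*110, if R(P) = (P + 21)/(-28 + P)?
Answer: -99/4 ≈ -24.750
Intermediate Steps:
R(P) = (21 + P)/(-28 + P)
R(-12)*110 = ((21 - 12)/(-28 - 12))*110 = (9/(-40))*110 = -1/40*9*110 = -9/40*110 = -99/4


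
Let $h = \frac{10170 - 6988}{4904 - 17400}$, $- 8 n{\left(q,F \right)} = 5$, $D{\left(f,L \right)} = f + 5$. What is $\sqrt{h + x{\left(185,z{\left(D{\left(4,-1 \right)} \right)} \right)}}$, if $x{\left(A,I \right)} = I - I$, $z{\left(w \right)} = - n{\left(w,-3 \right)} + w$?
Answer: $\frac{i \sqrt{2485142}}{3124} \approx 0.50462 i$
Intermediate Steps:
$D{\left(f,L \right)} = 5 + f$
$n{\left(q,F \right)} = - \frac{5}{8}$ ($n{\left(q,F \right)} = \left(- \frac{1}{8}\right) 5 = - \frac{5}{8}$)
$z{\left(w \right)} = \frac{5}{8} + w$ ($z{\left(w \right)} = \left(-1\right) \left(- \frac{5}{8}\right) + w = \frac{5}{8} + w$)
$x{\left(A,I \right)} = 0$
$h = - \frac{1591}{6248}$ ($h = \frac{3182}{-12496} = 3182 \left(- \frac{1}{12496}\right) = - \frac{1591}{6248} \approx -0.25464$)
$\sqrt{h + x{\left(185,z{\left(D{\left(4,-1 \right)} \right)} \right)}} = \sqrt{- \frac{1591}{6248} + 0} = \sqrt{- \frac{1591}{6248}} = \frac{i \sqrt{2485142}}{3124}$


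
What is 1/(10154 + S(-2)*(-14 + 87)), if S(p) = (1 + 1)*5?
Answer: 1/10884 ≈ 9.1878e-5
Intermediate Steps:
S(p) = 10 (S(p) = 2*5 = 10)
1/(10154 + S(-2)*(-14 + 87)) = 1/(10154 + 10*(-14 + 87)) = 1/(10154 + 10*73) = 1/(10154 + 730) = 1/10884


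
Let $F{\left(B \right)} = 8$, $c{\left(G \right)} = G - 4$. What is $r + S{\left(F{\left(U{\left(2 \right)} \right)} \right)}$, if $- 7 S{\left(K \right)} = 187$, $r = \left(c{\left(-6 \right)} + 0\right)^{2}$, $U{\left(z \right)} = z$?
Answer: $\frac{513}{7} \approx 73.286$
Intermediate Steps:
$c{\left(G \right)} = -4 + G$
$r = 100$ ($r = \left(\left(-4 - 6\right) + 0\right)^{2} = \left(-10 + 0\right)^{2} = \left(-10\right)^{2} = 100$)
$S{\left(K \right)} = - \frac{187}{7}$ ($S{\left(K \right)} = \left(- \frac{1}{7}\right) 187 = - \frac{187}{7}$)
$r + S{\left(F{\left(U{\left(2 \right)} \right)} \right)} = 100 - \frac{187}{7} = \frac{513}{7}$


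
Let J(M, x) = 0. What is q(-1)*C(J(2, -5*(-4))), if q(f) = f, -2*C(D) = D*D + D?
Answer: 0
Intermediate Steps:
C(D) = -D/2 - D**2/2 (C(D) = -(D*D + D)/2 = -(D**2 + D)/2 = -(D + D**2)/2 = -D/2 - D**2/2)
q(-1)*C(J(2, -5*(-4))) = -(-1)*0*(1 + 0)/2 = -(-1)*0/2 = -1*0 = 0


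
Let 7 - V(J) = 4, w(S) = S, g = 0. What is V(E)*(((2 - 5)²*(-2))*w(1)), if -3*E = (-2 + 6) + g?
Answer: -54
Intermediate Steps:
E = -4/3 (E = -((-2 + 6) + 0)/3 = -(4 + 0)/3 = -⅓*4 = -4/3 ≈ -1.3333)
V(J) = 3 (V(J) = 7 - 1*4 = 7 - 4 = 3)
V(E)*(((2 - 5)²*(-2))*w(1)) = 3*(((2 - 5)²*(-2))*1) = 3*(((-3)²*(-2))*1) = 3*((9*(-2))*1) = 3*(-18*1) = 3*(-18) = -54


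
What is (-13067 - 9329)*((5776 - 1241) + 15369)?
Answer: -445769984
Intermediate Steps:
(-13067 - 9329)*((5776 - 1241) + 15369) = -22396*(4535 + 15369) = -22396*19904 = -445769984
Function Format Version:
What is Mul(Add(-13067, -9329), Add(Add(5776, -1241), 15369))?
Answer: -445769984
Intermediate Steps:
Mul(Add(-13067, -9329), Add(Add(5776, -1241), 15369)) = Mul(-22396, Add(4535, 15369)) = Mul(-22396, 19904) = -445769984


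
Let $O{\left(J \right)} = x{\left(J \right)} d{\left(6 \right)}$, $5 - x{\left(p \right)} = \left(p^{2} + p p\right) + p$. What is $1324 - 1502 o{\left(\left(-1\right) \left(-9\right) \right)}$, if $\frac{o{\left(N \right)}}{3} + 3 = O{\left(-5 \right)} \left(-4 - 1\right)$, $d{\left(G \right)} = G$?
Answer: $-5392358$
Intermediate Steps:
$x{\left(p \right)} = 5 - p - 2 p^{2}$ ($x{\left(p \right)} = 5 - \left(\left(p^{2} + p p\right) + p\right) = 5 - \left(\left(p^{2} + p^{2}\right) + p\right) = 5 - \left(2 p^{2} + p\right) = 5 - \left(p + 2 p^{2}\right) = 5 - p - 2 p^{2}$)
$O{\left(J \right)} = 30 - 12 J^{2} - 6 J$ ($O{\left(J \right)} = \left(5 - J - 2 J^{2}\right) 6 = 30 - 12 J^{2} - 6 J$)
$o{\left(N \right)} = 3591$ ($o{\left(N \right)} = -9 + 3 \left(30 - 12 \left(-5\right)^{2} - -30\right) \left(-4 - 1\right) = -9 + 3 \left(30 - 300 + 30\right) \left(-5\right) = -9 + 3 \left(\left(-240\right) \left(-5\right)\right) = -9 + 3 \cdot 1200 = -9 + 3600 = 3591$)
$1324 - 1502 o{\left(\left(-1\right) \left(-9\right) \right)} = 1324 - 5393682 = -5392358$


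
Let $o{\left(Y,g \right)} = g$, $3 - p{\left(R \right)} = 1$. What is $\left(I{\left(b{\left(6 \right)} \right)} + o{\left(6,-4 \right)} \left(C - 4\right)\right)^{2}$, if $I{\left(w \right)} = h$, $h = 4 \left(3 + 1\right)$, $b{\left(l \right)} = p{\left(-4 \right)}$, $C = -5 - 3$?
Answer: $4096$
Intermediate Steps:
$p{\left(R \right)} = 2$ ($p{\left(R \right)} = 3 - 1 = 2$)
$C = -8$ ($C = -5 - 3 = -8$)
$b{\left(l \right)} = 2$
$h = 16$ ($h = 4 \cdot 4 = 16$)
$I{\left(w \right)} = 16$
$\left(I{\left(b{\left(6 \right)} \right)} + o{\left(6,-4 \right)} \left(C - 4\right)\right)^{2} = \left(16 - 4 \left(-8 - 4\right)\right)^{2} = \left(16 - -48\right)^{2} = \left(16 + 48\right)^{2} = 64^{2} = 4096$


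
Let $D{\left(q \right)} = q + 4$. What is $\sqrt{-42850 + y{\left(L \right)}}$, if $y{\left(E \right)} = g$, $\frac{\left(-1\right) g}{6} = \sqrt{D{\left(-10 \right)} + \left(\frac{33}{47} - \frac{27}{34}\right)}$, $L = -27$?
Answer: $\frac{\sqrt{-27355482850 - 2397 i \sqrt{15556530}}}{799} \approx 0.035771 - 207.0 i$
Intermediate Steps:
$D{\left(q \right)} = 4 + q$
$g = - \frac{3 i \sqrt{15556530}}{799}$ ($g = - 6 \sqrt{\left(4 - 10\right) + \left(\frac{33}{47} - \frac{27}{34}\right)} = - 6 \sqrt{-6 + \left(33 \cdot \frac{1}{47} - \frac{27}{34}\right)} = - 6 \sqrt{-6 + \left(\frac{33}{47} - \frac{27}{34}\right)} = - 6 \sqrt{-6 - \frac{147}{1598}} = - 6 \sqrt{- \frac{9735}{1598}} = - 6 \frac{i \sqrt{15556530}}{1598} = - \frac{3 i \sqrt{15556530}}{799} \approx - 14.809 i$)
$y{\left(E \right)} = - \frac{3 i \sqrt{15556530}}{799}$
$\sqrt{-42850 + y{\left(L \right)}} = \sqrt{-42850 - \frac{3 i \sqrt{15556530}}{799}}$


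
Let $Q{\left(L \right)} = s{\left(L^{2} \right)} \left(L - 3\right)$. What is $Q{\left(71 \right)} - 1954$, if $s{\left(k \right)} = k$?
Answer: $340834$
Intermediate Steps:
$Q{\left(L \right)} = L^{2} \left(-3 + L\right)$ ($Q{\left(L \right)} = L^{2} \left(L - 3\right) = L^{2} \left(-3 + L\right)$)
$Q{\left(71 \right)} - 1954 = 71^{2} \left(-3 + 71\right) - 1954 = 5041 \cdot 68 - 1954 = 342788 - 1954 = 340834$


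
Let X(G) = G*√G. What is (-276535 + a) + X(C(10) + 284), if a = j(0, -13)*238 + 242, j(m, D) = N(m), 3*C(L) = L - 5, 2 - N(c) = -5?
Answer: -274627 + 857*√2571/9 ≈ -2.6980e+5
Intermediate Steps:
N(c) = 7 (N(c) = 2 - 1*(-5) = 2 + 5 = 7)
C(L) = -5/3 + L/3 (C(L) = (L - 5)/3 = (-5 + L)/3 = -5/3 + L/3)
j(m, D) = 7
a = 1908 (a = 7*238 + 242 = 1666 + 242 = 1908)
X(G) = G^(3/2)
(-276535 + a) + X(C(10) + 284) = (-276535 + 1908) + ((-5/3 + (⅓)*10) + 284)^(3/2) = -274627 + ((-5/3 + 10/3) + 284)^(3/2) = -274627 + (5/3 + 284)^(3/2) = -274627 + (857/3)^(3/2) = -274627 + 857*√2571/9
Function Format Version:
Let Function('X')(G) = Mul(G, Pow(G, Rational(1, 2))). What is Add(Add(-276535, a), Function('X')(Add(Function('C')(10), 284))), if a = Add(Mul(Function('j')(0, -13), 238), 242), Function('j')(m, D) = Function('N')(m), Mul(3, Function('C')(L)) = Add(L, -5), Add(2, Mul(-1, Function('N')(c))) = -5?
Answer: Add(-274627, Mul(Rational(857, 9), Pow(2571, Rational(1, 2)))) ≈ -2.6980e+5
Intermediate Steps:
Function('N')(c) = 7 (Function('N')(c) = Add(2, Mul(-1, -5)) = Add(2, 5) = 7)
Function('C')(L) = Add(Rational(-5, 3), Mul(Rational(1, 3), L)) (Function('C')(L) = Mul(Rational(1, 3), Add(L, -5)) = Mul(Rational(1, 3), Add(-5, L)) = Add(Rational(-5, 3), Mul(Rational(1, 3), L)))
Function('j')(m, D) = 7
a = 1908 (a = Add(Mul(7, 238), 242) = Add(1666, 242) = 1908)
Function('X')(G) = Pow(G, Rational(3, 2))
Add(Add(-276535, a), Function('X')(Add(Function('C')(10), 284))) = Add(Add(-276535, 1908), Pow(Add(Add(Rational(-5, 3), Mul(Rational(1, 3), 10)), 284), Rational(3, 2))) = Add(-274627, Pow(Add(Add(Rational(-5, 3), Rational(10, 3)), 284), Rational(3, 2))) = Add(-274627, Pow(Add(Rational(5, 3), 284), Rational(3, 2))) = Add(-274627, Pow(Rational(857, 3), Rational(3, 2))) = Add(-274627, Mul(Rational(857, 9), Pow(2571, Rational(1, 2))))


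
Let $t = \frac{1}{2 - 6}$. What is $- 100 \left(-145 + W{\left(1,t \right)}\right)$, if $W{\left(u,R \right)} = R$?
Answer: $14525$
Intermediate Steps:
$t = - \frac{1}{4}$ ($t = \frac{1}{-4} = - \frac{1}{4} \approx -0.25$)
$- 100 \left(-145 + W{\left(1,t \right)}\right) = - 100 \left(-145 - \frac{1}{4}\right) = \left(-100\right) \left(- \frac{581}{4}\right) = 14525$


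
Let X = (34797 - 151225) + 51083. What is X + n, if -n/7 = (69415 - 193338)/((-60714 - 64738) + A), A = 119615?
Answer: -382286226/5837 ≈ -65494.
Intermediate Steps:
n = -867461/5837 (n = -7*(69415 - 193338)/((-60714 - 64738) + 119615) = -(-867461)/(-125452 + 119615) = -(-867461)/(-5837) = -(-867461)*(-1)/5837 = -7*123923/5837 = -867461/5837 ≈ -148.61)
X = -65345 (X = -116428 + 51083 = -65345)
X + n = -65345 - 867461/5837 = -382286226/5837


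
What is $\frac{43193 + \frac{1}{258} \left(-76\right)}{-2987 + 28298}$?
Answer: $\frac{5571859}{3265119} \approx 1.7065$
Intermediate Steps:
$\frac{43193 + \frac{1}{258} \left(-76\right)}{-2987 + 28298} = \frac{43193 + \frac{1}{258} \left(-76\right)}{25311} = \left(43193 - \frac{38}{129}\right) \frac{1}{25311} = \frac{5571859}{129} \cdot \frac{1}{25311} = \frac{5571859}{3265119}$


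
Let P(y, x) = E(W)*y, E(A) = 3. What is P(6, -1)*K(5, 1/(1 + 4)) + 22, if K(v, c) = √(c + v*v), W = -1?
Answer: 22 + 54*√70/5 ≈ 112.36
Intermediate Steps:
P(y, x) = 3*y
K(v, c) = √(c + v²)
P(6, -1)*K(5, 1/(1 + 4)) + 22 = (3*6)*√(1/(1 + 4) + 5²) + 22 = 18*√(1/5 + 25) + 22 = 18*√(⅕ + 25) + 22 = 18*√(126/5) + 22 = 18*(3*√70/5) + 22 = 54*√70/5 + 22 = 22 + 54*√70/5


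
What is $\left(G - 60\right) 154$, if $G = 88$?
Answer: $4312$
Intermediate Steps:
$\left(G - 60\right) 154 = \left(88 - 60\right) 154 = 28 \cdot 154 = 4312$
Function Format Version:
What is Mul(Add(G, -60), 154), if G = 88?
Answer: 4312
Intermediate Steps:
Mul(Add(G, -60), 154) = Mul(Add(88, -60), 154) = Mul(28, 154) = 4312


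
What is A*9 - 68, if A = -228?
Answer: -2120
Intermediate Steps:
A*9 - 68 = -228*9 - 68 = -2052 - 68 = -2120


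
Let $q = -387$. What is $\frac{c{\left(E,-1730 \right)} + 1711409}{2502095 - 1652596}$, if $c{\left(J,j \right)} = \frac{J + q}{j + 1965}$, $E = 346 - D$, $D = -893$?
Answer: $\frac{402181967}{199632265} \approx 2.0146$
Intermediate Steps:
$E = 1239$ ($E = 346 - -893 = 346 + 893 = 1239$)
$c{\left(J,j \right)} = \frac{-387 + J}{1965 + j}$ ($c{\left(J,j \right)} = \frac{J - 387}{j + 1965} = \frac{-387 + J}{1965 + j}$)
$\frac{c{\left(E,-1730 \right)} + 1711409}{2502095 - 1652596} = \frac{\frac{-387 + 1239}{1965 - 1730} + 1711409}{2502095 - 1652596} = \frac{\frac{1}{235} \cdot 852 + 1711409}{849499} = \left(\frac{1}{235} \cdot 852 + 1711409\right) \frac{1}{849499} = \left(\frac{852}{235} + 1711409\right) \frac{1}{849499} = \frac{402181967}{235} \cdot \frac{1}{849499} = \frac{402181967}{199632265}$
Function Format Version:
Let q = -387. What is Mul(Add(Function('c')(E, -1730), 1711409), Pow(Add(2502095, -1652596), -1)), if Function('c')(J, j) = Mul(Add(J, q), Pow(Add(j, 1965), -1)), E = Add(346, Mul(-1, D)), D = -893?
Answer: Rational(402181967, 199632265) ≈ 2.0146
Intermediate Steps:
E = 1239 (E = Add(346, Mul(-1, -893)) = Add(346, 893) = 1239)
Function('c')(J, j) = Mul(Pow(Add(1965, j), -1), Add(-387, J)) (Function('c')(J, j) = Mul(Add(J, -387), Pow(Add(j, 1965), -1)) = Mul(Add(-387, J), Pow(Add(1965, j), -1)) = Mul(Pow(Add(1965, j), -1), Add(-387, J)))
Mul(Add(Function('c')(E, -1730), 1711409), Pow(Add(2502095, -1652596), -1)) = Mul(Add(Mul(Pow(Add(1965, -1730), -1), Add(-387, 1239)), 1711409), Pow(Add(2502095, -1652596), -1)) = Mul(Add(Mul(Pow(235, -1), 852), 1711409), Pow(849499, -1)) = Mul(Add(Mul(Rational(1, 235), 852), 1711409), Rational(1, 849499)) = Mul(Add(Rational(852, 235), 1711409), Rational(1, 849499)) = Mul(Rational(402181967, 235), Rational(1, 849499)) = Rational(402181967, 199632265)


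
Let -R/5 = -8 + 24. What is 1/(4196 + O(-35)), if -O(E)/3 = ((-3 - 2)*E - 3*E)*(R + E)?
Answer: 1/100796 ≈ 9.9210e-6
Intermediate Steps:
R = -80 (R = -5*(-8 + 24) = -5*16 = -80)
O(E) = 24*E*(-80 + E) (O(E) = -3*((-3 - 2)*E - 3*E)*(-80 + E) = -3*(-5*E - 3*E)*(-80 + E) = -3*(-8*E)*(-80 + E) = -(-24)*E*(-80 + E) = 24*E*(-80 + E))
1/(4196 + O(-35)) = 1/(4196 + 24*(-35)*(-80 - 35)) = 1/(4196 + 24*(-35)*(-115)) = 1/(4196 + 96600) = 1/100796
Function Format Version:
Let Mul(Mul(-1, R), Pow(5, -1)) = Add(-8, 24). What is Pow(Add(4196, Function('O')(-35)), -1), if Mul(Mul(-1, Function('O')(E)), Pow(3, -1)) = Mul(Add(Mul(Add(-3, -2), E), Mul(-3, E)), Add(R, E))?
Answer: Rational(1, 100796) ≈ 9.9210e-6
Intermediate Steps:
R = -80 (R = Mul(-5, Add(-8, 24)) = Mul(-5, 16) = -80)
Function('O')(E) = Mul(24, E, Add(-80, E)) (Function('O')(E) = Mul(-3, Mul(Add(Mul(Add(-3, -2), E), Mul(-3, E)), Add(-80, E))) = Mul(-3, Mul(Add(Mul(-5, E), Mul(-3, E)), Add(-80, E))) = Mul(-3, Mul(Mul(-8, E), Add(-80, E))) = Mul(-3, Mul(-8, E, Add(-80, E))) = Mul(24, E, Add(-80, E)))
Pow(Add(4196, Function('O')(-35)), -1) = Pow(Add(4196, Mul(24, -35, Add(-80, -35))), -1) = Pow(Add(4196, Mul(24, -35, -115)), -1) = Pow(Add(4196, 96600), -1) = Pow(100796, -1) = Rational(1, 100796)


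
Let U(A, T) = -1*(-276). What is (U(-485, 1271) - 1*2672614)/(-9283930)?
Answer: 1336169/4641965 ≈ 0.28785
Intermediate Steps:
U(A, T) = 276
(U(-485, 1271) - 1*2672614)/(-9283930) = (276 - 1*2672614)/(-9283930) = (276 - 2672614)*(-1/9283930) = -2672338*(-1/9283930) = 1336169/4641965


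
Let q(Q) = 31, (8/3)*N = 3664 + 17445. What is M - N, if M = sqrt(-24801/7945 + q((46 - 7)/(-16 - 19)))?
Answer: -63327/8 + sqrt(35913670)/1135 ≈ -7910.6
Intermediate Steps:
N = 63327/8 (N = 3*(3664 + 17445)/8 = (3/8)*21109 = 63327/8 ≈ 7915.9)
M = sqrt(35913670)/1135 (M = sqrt(-24801/7945 + 31) = sqrt(-24801*1/7945 + 31) = sqrt(-3543/1135 + 31) = sqrt(31642/1135) = sqrt(35913670)/1135 ≈ 5.2800)
M - N = sqrt(35913670)/1135 - 1*63327/8 = sqrt(35913670)/1135 - 63327/8 = -63327/8 + sqrt(35913670)/1135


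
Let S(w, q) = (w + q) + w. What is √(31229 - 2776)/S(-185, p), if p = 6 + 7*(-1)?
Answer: -√28453/371 ≈ -0.45466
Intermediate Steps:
p = -1 (p = 6 - 7 = -1)
S(w, q) = q + 2*w (S(w, q) = (q + w) + w = q + 2*w)
√(31229 - 2776)/S(-185, p) = √(31229 - 2776)/(-1 + 2*(-185)) = √28453/(-1 - 370) = √28453/(-371) = √28453*(-1/371) = -√28453/371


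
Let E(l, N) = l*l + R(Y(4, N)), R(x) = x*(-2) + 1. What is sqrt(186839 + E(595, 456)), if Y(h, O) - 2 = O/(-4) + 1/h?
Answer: sqrt(2164354)/2 ≈ 735.59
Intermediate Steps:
Y(h, O) = 2 + 1/h - O/4 (Y(h, O) = 2 + (O/(-4) + 1/h) = 2 + (O*(-1/4) + 1/h) = 2 + (-O/4 + 1/h) = 2 + (1/h - O/4) = 2 + 1/h - O/4)
R(x) = 1 - 2*x (R(x) = -2*x + 1 = 1 - 2*x)
E(l, N) = -7/2 + l**2 + N/2 (E(l, N) = l*l + (1 - 2*(2 + 1/4 - N/4)) = l**2 + (1 - 2*(2 + 1/4 - N/4)) = l**2 + (1 - 2*(9/4 - N/4)) = l**2 + (1 + (-9/2 + N/2)) = l**2 + (-7/2 + N/2) = -7/2 + l**2 + N/2)
sqrt(186839 + E(595, 456)) = sqrt(186839 + (-7/2 + 595**2 + (1/2)*456)) = sqrt(186839 + (-7/2 + 354025 + 228)) = sqrt(186839 + 708499/2) = sqrt(1082177/2) = sqrt(2164354)/2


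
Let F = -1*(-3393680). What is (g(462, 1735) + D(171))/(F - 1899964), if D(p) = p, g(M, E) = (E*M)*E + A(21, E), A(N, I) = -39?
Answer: 695362041/746858 ≈ 931.05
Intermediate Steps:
F = 3393680
g(M, E) = -39 + M*E**2 (g(M, E) = (E*M)*E - 39 = M*E**2 - 39 = -39 + M*E**2)
(g(462, 1735) + D(171))/(F - 1899964) = ((-39 + 462*1735**2) + 171)/(3393680 - 1899964) = ((-39 + 462*3010225) + 171)/1493716 = ((-39 + 1390723950) + 171)*(1/1493716) = (1390723911 + 171)*(1/1493716) = 1390724082*(1/1493716) = 695362041/746858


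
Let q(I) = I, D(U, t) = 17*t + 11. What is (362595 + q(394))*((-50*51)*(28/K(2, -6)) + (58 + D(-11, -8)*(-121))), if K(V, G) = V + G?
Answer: 11990615637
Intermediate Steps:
D(U, t) = 11 + 17*t
K(V, G) = G + V
(362595 + q(394))*((-50*51)*(28/K(2, -6)) + (58 + D(-11, -8)*(-121))) = (362595 + 394)*((-50*51)*(28/(-6 + 2)) + (58 + (11 + 17*(-8))*(-121))) = 362989*(-71400/(-4) + (58 + (11 - 136)*(-121))) = 362989*(-71400*(-1)/4 + (58 - 125*(-121))) = 362989*(-2550*(-7) + (58 + 15125)) = 362989*(17850 + 15183) = 362989*33033 = 11990615637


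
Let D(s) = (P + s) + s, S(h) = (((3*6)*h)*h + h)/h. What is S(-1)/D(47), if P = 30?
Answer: -17/124 ≈ -0.13710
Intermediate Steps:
S(h) = (h + 18*h²)/h (S(h) = ((18*h)*h + h)/h = (18*h² + h)/h = (h + 18*h²)/h)
D(s) = 30 + 2*s (D(s) = (30 + s) + s = 30 + 2*s)
S(-1)/D(47) = (1 + 18*(-1))/(30 + 2*47) = (1 - 18)/(30 + 94) = -17/124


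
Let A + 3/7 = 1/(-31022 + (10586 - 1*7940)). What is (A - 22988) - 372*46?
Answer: -7965228335/198632 ≈ -40100.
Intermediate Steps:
A = -85135/198632 (A = -3/7 + 1/(-31022 + (10586 - 1*7940)) = -3/7 + 1/(-31022 + (10586 - 7940)) = -3/7 + 1/(-31022 + 2646) = -3/7 + 1/(-28376) = -3/7 - 1/28376 = -85135/198632 ≈ -0.42861)
(A - 22988) - 372*46 = (-85135/198632 - 22988) - 372*46 = -4566237551/198632 - 17112 = -7965228335/198632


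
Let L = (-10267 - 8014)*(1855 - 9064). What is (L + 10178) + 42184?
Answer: 131840091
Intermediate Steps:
L = 131787729 (L = -18281*(-7209) = 131787729)
(L + 10178) + 42184 = (131787729 + 10178) + 42184 = 131797907 + 42184 = 131840091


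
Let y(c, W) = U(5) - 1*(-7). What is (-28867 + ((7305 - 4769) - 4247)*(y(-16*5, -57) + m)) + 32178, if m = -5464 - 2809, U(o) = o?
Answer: 14137882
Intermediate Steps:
y(c, W) = 12 (y(c, W) = 5 - 1*(-7) = 5 + 7 = 12)
m = -8273
(-28867 + ((7305 - 4769) - 4247)*(y(-16*5, -57) + m)) + 32178 = (-28867 + ((7305 - 4769) - 4247)*(12 - 8273)) + 32178 = (-28867 + (2536 - 4247)*(-8261)) + 32178 = (-28867 - 1711*(-8261)) + 32178 = (-28867 + 14134571) + 32178 = 14105704 + 32178 = 14137882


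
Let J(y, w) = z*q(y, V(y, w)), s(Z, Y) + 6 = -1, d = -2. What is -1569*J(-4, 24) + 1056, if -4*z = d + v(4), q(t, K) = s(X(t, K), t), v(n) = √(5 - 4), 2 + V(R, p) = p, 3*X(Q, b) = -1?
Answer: 15207/4 ≈ 3801.8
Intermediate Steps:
X(Q, b) = -⅓ (X(Q, b) = (⅓)*(-1) = -⅓)
V(R, p) = -2 + p
s(Z, Y) = -7 (s(Z, Y) = -6 - 1 = -7)
v(n) = 1 (v(n) = √1 = 1)
q(t, K) = -7
z = ¼ (z = -(-2 + 1)/4 = -¼*(-1) = ¼ ≈ 0.25000)
J(y, w) = -7/4 (J(y, w) = (¼)*(-7) = -7/4)
-1569*J(-4, 24) + 1056 = -1569*(-7/4) + 1056 = 10983/4 + 1056 = 15207/4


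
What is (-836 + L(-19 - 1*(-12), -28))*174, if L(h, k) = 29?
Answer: -140418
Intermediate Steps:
(-836 + L(-19 - 1*(-12), -28))*174 = (-836 + 29)*174 = -807*174 = -140418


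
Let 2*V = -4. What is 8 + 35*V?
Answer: -62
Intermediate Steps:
V = -2 (V = (½)*(-4) = -2)
8 + 35*V = 8 + 35*(-2) = 8 - 70 = -62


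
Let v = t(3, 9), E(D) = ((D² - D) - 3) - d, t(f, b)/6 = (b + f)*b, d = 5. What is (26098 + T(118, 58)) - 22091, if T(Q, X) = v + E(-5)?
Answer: 4677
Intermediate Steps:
t(f, b) = 6*b*(b + f) (t(f, b) = 6*((b + f)*b) = 6*(b*(b + f)) = 6*b*(b + f))
E(D) = -8 + D² - D (E(D) = ((D² - D) - 3) - 1*5 = (-3 + D² - D) - 5 = -8 + D² - D)
v = 648 (v = 6*9*(9 + 3) = 6*9*12 = 648)
T(Q, X) = 670 (T(Q, X) = 648 + (-8 + (-5)² - 1*(-5)) = 648 + (-8 + 25 + 5) = 648 + 22 = 670)
(26098 + T(118, 58)) - 22091 = (26098 + 670) - 22091 = 26768 - 22091 = 4677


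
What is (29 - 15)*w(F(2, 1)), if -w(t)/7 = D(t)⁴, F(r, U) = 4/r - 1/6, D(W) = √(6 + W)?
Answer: -108241/18 ≈ -6013.4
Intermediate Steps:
F(r, U) = -⅙ + 4/r (F(r, U) = 4/r - 1*⅙ = 4/r - ⅙ = -⅙ + 4/r)
w(t) = -7*(6 + t)²
(29 - 15)*w(F(2, 1)) = (29 - 15)*(-7*(6 + (⅙)*(24 - 1*2)/2)²) = 14*(-7*(6 + (⅙)*(½)*(24 - 2))²) = 14*(-7*(6 + (⅙)*(½)*22)²) = 14*(-7*(6 + 11/6)²) = 14*(-7*(47/6)²) = 14*(-7*2209/36) = 14*(-15463/36) = -108241/18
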